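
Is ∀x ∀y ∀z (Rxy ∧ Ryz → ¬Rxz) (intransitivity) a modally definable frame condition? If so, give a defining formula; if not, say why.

No

If a class were modally definable it would be closed under surjective bounded morphisms (Goldblatt–Thomason).
The 3-cycle (worlds a,b,c with a→b→c→a) is intransitive. Mapping every world to a single reflexive point • is a surjective bounded morphism; the reflexive point is not intransitive (R••∧R•• but R••).
Hence intransitivity is not modally definable.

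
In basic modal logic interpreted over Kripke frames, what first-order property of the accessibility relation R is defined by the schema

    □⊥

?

□⊥ is valid iff no world has any successor (otherwise □⊥ fails at any world with one).
Conversely, any frame satisfying ∀x ∀y ¬Rxy validates the schema.
Frame condition: ∀x ∀y ¬Rxy.

emptiness of R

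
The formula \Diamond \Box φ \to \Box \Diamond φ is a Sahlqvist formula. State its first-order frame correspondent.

Suppose ◇□φ→□◇φ is valid. Take Rxy, Rxz and set V(φ)={w : Ryw}. Then □φ at y so ◇□φ at x, so □◇φ at x, so ◇φ at z, giving w with Rzw and Ryw.

convergence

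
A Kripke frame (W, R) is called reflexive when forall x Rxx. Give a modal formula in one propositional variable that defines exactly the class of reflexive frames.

□s → s

A defining formula is □s → s (the T axiom).
Suppose □s→s is valid. At any x set V(s)={w : Rxw}. Then □s holds at x, so s holds at x, i.e. Rxx.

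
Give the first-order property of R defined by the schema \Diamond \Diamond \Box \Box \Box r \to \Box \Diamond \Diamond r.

This is a Sahlqvist (Geach-type) schema ◇^2□^3r → □^1◇^2r.
First-order correspondent: \forall x \forall y \forall z ((x R^2 y \wedge xRz) \to \exists w (y R^3 w \wedge z R^2 w)).

\forall x \forall y \forall z ((x R^2 y \wedge xRz) \to \exists w (y R^3 w \wedge z R^2 w))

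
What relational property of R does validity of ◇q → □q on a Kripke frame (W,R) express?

Suppose ◇q→□q is valid. Take Rxy, Rxz and set V(q)={y}. Then ◇q at x, so □q at x, so q at z, i.e. z=y.

Partial functionality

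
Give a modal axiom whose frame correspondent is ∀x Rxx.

□q → q

The condition is reflexivity. The T schema □q → q defines it.
Suppose □q→q is valid. At any x set V(q)={w : Rxw}. Then □q holds at x, so q holds at x, i.e. Rxx.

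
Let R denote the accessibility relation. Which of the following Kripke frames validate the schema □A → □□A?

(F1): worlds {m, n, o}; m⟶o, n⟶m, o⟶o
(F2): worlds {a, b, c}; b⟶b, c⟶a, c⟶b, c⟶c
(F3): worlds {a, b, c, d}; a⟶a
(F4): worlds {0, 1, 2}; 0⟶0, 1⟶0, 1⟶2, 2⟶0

This is the axiom for transitivity; its first-order frame correspondent is ∀x ∀y ∀z (Rxy ∧ Ryz → Rxz).
(F1): fails — Rnm and Rmo but not Rno.
(F2): holds.
(F3): holds.
(F4): holds.

(F2), (F3), (F4)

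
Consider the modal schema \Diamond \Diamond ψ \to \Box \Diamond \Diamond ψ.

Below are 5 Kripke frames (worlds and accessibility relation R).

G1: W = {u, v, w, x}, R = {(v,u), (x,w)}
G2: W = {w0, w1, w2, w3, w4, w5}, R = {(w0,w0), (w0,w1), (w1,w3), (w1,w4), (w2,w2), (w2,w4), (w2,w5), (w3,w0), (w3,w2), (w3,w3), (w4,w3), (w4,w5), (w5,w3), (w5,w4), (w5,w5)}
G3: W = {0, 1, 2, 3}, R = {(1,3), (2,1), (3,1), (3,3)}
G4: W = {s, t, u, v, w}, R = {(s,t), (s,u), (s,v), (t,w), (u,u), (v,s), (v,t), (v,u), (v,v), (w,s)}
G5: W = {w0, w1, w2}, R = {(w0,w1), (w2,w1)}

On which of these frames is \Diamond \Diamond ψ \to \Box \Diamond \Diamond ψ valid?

Frame correspondent (Sahlqvist): \forall x \forall y \forall z ((x R^2 y \wedge xRz) \to \exists w (y = w \wedge z R^2 w)) — i.e. a generalized confluence (Geach) condition.
G1: condition met.
G2: fails — w0R²w1, w0Rw1 but no w with w1=w and w1R²w.
G3: condition met.
G4: fails — sR²s, sRu but no w* with s=w* and uR²w*.
G5: condition met.
Valid on: G1, G3, G5.

G1, G3, G5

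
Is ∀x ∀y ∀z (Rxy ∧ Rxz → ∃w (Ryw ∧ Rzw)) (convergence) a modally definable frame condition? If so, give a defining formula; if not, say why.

The condition is convergence. A defining modal formula is ◇□q → □◇q.
Suppose ◇□q→□◇q is valid. Take Rxy, Rxz and set V(q)={w : Ryw}. Then □q at y so ◇□q at x, so □◇q at x, so ◇q at z, giving w with Rzw and Ryw.

Yes — defined by ◇□q → □◇q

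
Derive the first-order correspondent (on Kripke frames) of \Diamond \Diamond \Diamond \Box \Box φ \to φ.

\forall x \forall y (x R^3 y \to \exists w (y R^2 w \wedge x = w))

This is a Sahlqvist (Geach-type) schema ◇^3□^2φ → □^0◇^0φ.
Minimal-valuation argument: fix x; take any y with xR^3y and any z with xR^0z. Set V(φ) to the set of worlds R-reachable from y in exactly 2 steps. Then □^2φ holds at y, so the antecedent holds at x; validity forces ◇^0φ at z, giving a w with zR^0w and yR^2w.
First-order correspondent: \forall x \forall y (x R^3 y \to \exists w (y R^2 w \wedge x = w)).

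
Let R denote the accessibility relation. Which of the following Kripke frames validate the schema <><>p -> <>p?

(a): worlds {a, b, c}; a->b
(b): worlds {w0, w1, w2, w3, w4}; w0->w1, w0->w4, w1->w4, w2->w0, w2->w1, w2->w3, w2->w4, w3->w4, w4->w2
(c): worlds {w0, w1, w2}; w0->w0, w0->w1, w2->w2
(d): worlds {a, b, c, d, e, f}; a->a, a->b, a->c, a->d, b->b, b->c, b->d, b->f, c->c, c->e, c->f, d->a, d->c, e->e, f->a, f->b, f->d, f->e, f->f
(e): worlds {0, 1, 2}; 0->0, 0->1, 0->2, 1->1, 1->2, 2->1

The schema corresponds to transitivity: forall x forall y forall z (Rxy & Ryz -> Rxz).
(a): holds.
(b): fails — Rw0w4 and Rw4w2 but not Rw0w2.
(c): holds.
(d): fails — Rab and Rbf but not Raf.
(e): fails — R21 and R12 but not R22.

(a), (c)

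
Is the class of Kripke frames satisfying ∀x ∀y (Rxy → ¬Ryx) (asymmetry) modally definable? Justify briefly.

Not modally definable

Any modally definable frame class is closed under surjective bounded morphisms.
The 3-cycle (worlds a,b,c with a→b→c→a) is asymmetric. Mapping every world to a single reflexive point • is a surjective bounded morphism, and the reflexive point is not asymmetric (R•• but asymmetry requires ¬R••).
So no modal formula (or set of formulas) defines exactly the asymmetric frames.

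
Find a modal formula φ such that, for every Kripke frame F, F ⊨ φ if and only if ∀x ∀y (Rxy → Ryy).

A defining formula is □(□q → q) (the T□ axiom).
Suppose □(□q→q) is valid. Take Rxy and set V(q)={w : Ryw}. Then at y, □q holds; since □(□q→q) at x, □q→q at y, so q at y, i.e. Ryy.

□(□q → q)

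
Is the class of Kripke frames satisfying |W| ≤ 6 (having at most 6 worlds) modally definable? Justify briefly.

No — not modally definable

Modal frame validity is preserved under disjoint unions.
Any modal formula valid on each of 7 disjoint one-world frames is valid on their disjoint union (validity is preserved under disjoint unions). Each one-world frame has |W|=1≤6, but the union has |W|=7.
So the class is not modally definable.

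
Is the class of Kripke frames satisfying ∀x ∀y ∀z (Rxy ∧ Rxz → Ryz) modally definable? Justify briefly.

Yes — defined by ◇p → □◇p

Yes: it is the Euclidean property, defined by the 5 schema ◇p → □◇p.
Suppose ◇p→□◇p is valid. Take Rxy, Rxz and set V(p)={y}. Then ◇p at x, so □◇p at x, so ◇p at z, so some w with Rzw has p; w=y, i.e. Rzy. By symmetry of the argument, Ryz.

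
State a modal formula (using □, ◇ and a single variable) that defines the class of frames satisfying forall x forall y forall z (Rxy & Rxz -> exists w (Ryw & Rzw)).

This is convergence; the standard corresponding axiom is .2: ◇□s → □◇s.

◇□s → □◇s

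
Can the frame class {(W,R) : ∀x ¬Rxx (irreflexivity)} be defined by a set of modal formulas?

Not definable by any modal formula

Modal frame validity is preserved under surjective bounded morphisms.
The 5-cycle (worlds w0,w1,w2,w3,w4 with w0→w1→w2→w3→w4→w0) is irreflexive, and the map sending every world to a single reflexive point • is a surjective bounded morphism (forth: every edge maps to (•,•); back: every world has a successor). So any modal formula valid on the 5-cycle is also valid on the reflexive point, which is not irreflexive.
Hence irreflexivity is not modally definable.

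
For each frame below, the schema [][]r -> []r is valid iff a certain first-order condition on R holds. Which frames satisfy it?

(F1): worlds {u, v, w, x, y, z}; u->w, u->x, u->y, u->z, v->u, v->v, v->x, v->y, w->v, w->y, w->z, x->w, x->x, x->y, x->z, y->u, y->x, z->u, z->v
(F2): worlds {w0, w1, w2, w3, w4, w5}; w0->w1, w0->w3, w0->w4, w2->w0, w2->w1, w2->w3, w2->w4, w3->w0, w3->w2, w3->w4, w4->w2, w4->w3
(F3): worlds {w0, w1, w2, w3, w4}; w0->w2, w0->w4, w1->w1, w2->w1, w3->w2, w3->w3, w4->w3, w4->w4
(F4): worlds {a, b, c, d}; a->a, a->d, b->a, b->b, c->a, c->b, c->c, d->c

(F4)

This is the axiom for density; its first-order frame correspondent is forall x forall y (Rxy -> exists z (Rxz & Rzy)).
(F1): fails — Ryu but no t with Ryt and Rtu.
(F2): fails — Rw0w1 but no z with Rw0z and Rzw1.
(F3): fails — Rw0w2 but no z with Rw0z and Rzw2.
(F4): satisfies the condition.
Valid on: (F4).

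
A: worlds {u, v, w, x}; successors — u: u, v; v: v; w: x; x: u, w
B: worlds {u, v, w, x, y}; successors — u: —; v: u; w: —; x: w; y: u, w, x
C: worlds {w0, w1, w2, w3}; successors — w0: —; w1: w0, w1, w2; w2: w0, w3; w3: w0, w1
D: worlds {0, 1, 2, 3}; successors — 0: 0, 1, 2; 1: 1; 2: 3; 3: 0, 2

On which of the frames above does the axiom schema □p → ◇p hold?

The schema corresponds to seriality: ∀x ∃y Rxy.
A: holds.
B: fails — world u has no successor.
C: fails — world w0 has no successor.
D: holds.

A, D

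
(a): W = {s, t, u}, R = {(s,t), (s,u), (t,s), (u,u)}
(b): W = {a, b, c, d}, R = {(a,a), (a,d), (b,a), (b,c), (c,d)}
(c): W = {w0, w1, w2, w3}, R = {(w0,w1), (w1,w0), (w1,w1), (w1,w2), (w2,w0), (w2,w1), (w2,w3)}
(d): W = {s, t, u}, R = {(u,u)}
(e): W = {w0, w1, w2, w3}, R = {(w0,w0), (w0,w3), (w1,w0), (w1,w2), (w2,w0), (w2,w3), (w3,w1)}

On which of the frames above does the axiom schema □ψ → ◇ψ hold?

(a), (e)

Frame correspondent (Sahlqvist): ∀x ∃y Rxy — i.e. seriality.
(a): ✓.
(b): fails — world d has no successor.
(c): fails — world w3 has no successor.
(d): fails — world s has no successor.
(e): ✓.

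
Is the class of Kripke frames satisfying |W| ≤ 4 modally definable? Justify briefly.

Modal frame validity is preserved under disjoint unions.
Any modal formula valid on each of 5 disjoint one-world frames is valid on their disjoint union (validity is preserved under disjoint unions). Each one-world frame has |W|=1≤4, but the union has |W|=5.
So no modal formula (or set of formulas) defines exactly the |W|≤4 frames.

Not definable by any modal formula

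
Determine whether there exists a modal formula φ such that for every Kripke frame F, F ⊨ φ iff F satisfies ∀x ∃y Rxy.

The condition is seriality. A defining modal formula is □q → ◇q.
Suppose □q→◇q is valid. At any x set V(q)=W. Then □q at x, so ◇q at x, so x has a successor.

Definable; □q → ◇q defines it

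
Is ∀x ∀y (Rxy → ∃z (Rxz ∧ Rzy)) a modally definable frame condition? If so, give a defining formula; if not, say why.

Yes, by □□r → □r

The condition is density. A defining modal formula is □□r → □r.
Suppose □□r→□r is valid. Take Rxy and set V(r)={w : xR²w}. Then □□r at x, so □r at x, so r at y, i.e. ∃z(Rxz∧Rzy).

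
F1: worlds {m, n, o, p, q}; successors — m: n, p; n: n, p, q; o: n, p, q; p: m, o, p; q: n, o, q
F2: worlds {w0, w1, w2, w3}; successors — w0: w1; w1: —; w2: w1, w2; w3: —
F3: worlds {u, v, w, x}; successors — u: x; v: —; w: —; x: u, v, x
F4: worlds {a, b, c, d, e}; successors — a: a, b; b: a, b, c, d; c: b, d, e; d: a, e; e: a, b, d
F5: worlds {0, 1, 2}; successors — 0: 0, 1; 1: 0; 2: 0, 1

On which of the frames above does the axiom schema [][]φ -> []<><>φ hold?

F1, F4, F5

This is the axiom for a generalized confluence (Geach) condition; its first-order frame correspondent is forall x forall z (xRz -> exists w (x R^2 w & z R^2 w)).
F1: condition met.
F2: fails — w0Rw1 but no w with w0R²w and w1R²w.
F3: fails — xRv but no t with xR²t and vR²t.
F4: condition met.
F5: condition met.
Valid on: F1, F4, F5.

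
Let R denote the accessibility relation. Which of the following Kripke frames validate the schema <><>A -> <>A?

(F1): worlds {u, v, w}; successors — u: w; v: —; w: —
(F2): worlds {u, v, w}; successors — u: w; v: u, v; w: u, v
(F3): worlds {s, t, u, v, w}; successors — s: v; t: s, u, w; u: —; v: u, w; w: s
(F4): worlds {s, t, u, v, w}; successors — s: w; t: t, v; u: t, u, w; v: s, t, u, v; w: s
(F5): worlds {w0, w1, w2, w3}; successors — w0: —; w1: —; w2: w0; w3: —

(F1), (F5)

Frame correspondent (Sahlqvist): forall x forall y forall z (Rxy & Ryz -> Rxz) — i.e. transitivity.
(F1): satisfies the condition.
(F2): fails — Ruw and Rwu but not Ruu.
(F3): fails — Rvw and Rws but not Rvs.
(F4): fails — Rtv and Rvu but not Rtu.
(F5): satisfies the condition.
Valid on: (F1), (F5).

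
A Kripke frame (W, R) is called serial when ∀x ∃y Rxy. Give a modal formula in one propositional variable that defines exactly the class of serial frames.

□q → ◇q

The condition is seriality. The D schema □q → ◇q defines it.
Suppose □q→◇q is valid. At any x set V(q)=W. Then □q at x, so ◇q at x, so x has a successor.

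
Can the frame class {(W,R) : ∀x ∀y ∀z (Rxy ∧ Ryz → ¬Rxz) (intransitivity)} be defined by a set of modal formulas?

Not modally definable

Modal frame validity is preserved under surjective bounded morphisms.
The 5-cycle (worlds s,t,u,v,w with s→t→u→v→w→s) is intransitive. Mapping every world to a single reflexive point • is a surjective bounded morphism; the reflexive point is not intransitive (R••∧R•• but R••).
So no modal formula (or set of formulas) defines exactly the intransitive frames.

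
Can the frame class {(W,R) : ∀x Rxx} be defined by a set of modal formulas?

Yes, by □r → r

The condition is reflexivity. A defining modal formula is □r → r.
Suppose □r→r is valid. At any x set V(r)={w : Rxw}. Then □r holds at x, so r holds at x, i.e. Rxx.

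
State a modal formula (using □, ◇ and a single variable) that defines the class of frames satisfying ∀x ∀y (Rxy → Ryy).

□(□ψ → ψ)

A defining formula is □(□ψ → ψ) (the T□ axiom).
Suppose □(□ψ→ψ) is valid. Take Rxy and set V(ψ)={w : Ryw}. Then at y, □ψ holds; since □(□ψ→ψ) at x, □ψ→ψ at y, so ψ at y, i.e. Ryy.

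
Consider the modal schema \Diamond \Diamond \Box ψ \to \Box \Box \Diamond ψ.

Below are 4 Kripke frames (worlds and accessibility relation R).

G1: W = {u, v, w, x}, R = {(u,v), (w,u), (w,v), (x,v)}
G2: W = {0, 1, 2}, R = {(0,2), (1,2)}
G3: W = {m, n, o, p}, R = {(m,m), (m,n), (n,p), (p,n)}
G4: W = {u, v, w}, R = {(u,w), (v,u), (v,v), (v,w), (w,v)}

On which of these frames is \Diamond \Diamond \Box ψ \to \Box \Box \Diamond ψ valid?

Frame correspondent (Sahlqvist): \forall x \forall y \forall z ((x R^2 y \wedge x R^2 z) \to \exists w (yRw \wedge zRw)) — i.e. a generalized confluence (Geach) condition.
G1: fails — wR²v, wR²v but no t with vRt and vRt.
G2: satisfies the condition.
G3: fails — mR²m, mR²n but no w with mRw and nRw.
G4: fails — vR²u, vR²w but no t with uRt and wRt.

G2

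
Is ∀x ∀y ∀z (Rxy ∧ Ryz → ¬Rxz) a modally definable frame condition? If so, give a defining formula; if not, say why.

No

Any modally definable frame class is closed under surjective bounded morphisms.
The 7-cycle (worlds 0,1,2,3,4,5,6 with 0→1→2→3→4→5→6→0) is intransitive. Mapping every world to a single reflexive point • is a surjective bounded morphism; the reflexive point is not intransitive (R••∧R•• but R••).
Hence intransitivity is not modally definable.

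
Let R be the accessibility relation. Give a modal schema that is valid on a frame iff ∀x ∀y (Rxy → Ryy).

The condition is shift-reflexivity. The T□ schema □(□q → q) defines it.

□(□q → q)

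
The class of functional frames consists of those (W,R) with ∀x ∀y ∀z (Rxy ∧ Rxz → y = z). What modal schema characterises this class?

◇p → □p

The condition is partial functionality. The CD schema ◇p → □p defines it.
Suppose ◇p→□p is valid. Take Rxy, Rxz and set V(p)={y}. Then ◇p at x, so □p at x, so p at z, i.e. z=y.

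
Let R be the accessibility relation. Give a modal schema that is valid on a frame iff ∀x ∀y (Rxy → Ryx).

A defining formula is ψ → □◇ψ (the B axiom).

ψ → □◇ψ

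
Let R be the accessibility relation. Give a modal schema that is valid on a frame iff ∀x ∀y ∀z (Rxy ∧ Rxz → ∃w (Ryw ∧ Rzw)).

◇□ψ → □◇ψ

This is convergence; the standard corresponding axiom is .2: ◇□ψ → □◇ψ.
Suppose ◇□ψ→□◇ψ is valid. Take Rxy, Rxz and set V(ψ)={w : Ryw}. Then □ψ at y so ◇□ψ at x, so □◇ψ at x, so ◇ψ at z, giving w with Rzw and Ryw.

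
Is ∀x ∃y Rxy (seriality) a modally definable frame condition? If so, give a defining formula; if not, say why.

The condition is seriality. A defining modal formula is □p → ◇p.
Suppose □p→◇p is valid. At any x set V(p)=W. Then □p at x, so ◇p at x, so x has a successor.

Definable; □p → ◇p defines it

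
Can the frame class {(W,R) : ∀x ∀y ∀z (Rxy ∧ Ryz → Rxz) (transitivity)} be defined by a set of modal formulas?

Yes, by □p → □□p

The condition is transitivity. A defining modal formula is □p → □□p.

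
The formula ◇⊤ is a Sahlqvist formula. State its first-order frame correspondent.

seriality

◇⊤ holds at w iff w has a successor, so frame-validity of ◇⊤ is exactly seriality. Equivalently via □p → ◇p:
Suppose □p→◇p is valid. At any x set V(p)=W. Then □p at x, so ◇p at x, so x has a successor.
Conversely, on a frame with seriality the schema holds at every world under every valuation.
Frame condition: ∀x ∃y Rxy.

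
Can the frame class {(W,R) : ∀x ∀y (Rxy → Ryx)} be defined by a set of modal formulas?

Definable; q → □◇q defines it

Yes: it is symmetry, defined by the B schema q → □◇q.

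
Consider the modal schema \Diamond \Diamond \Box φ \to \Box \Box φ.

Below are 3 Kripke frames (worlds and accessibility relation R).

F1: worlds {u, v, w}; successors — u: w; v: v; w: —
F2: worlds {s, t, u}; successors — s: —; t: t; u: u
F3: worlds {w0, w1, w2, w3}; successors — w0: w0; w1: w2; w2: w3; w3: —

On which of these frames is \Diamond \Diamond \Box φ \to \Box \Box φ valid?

F1, F2

Frame correspondent (Sahlqvist): \forall x \forall y \forall z ((x R^2 y \wedge x R^2 z) \to \exists w (yRw \wedge z = w)) — i.e. a generalized confluence (Geach) condition.
F1: ✓.
F2: ✓.
F3: fails — w1R²w3, w1R²w3 but no w with w3Rw and w3=w.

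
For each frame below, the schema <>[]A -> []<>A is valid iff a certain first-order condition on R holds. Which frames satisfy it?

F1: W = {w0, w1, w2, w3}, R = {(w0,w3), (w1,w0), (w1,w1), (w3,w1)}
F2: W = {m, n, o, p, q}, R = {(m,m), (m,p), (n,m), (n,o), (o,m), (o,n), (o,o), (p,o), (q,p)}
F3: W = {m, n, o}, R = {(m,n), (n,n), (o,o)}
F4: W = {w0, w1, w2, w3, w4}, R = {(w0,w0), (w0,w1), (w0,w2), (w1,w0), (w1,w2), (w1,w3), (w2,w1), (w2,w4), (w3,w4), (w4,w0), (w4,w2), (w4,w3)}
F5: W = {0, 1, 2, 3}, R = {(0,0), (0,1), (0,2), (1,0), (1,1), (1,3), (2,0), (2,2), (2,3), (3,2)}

F3

Frame correspondent (Sahlqvist): forall x forall y forall z (Rxy & Rxz -> exists w (Ryw & Rzw)) — i.e. convergence.
F1: fails — Rw1w1 and Rw1w0 but w1 and w0 have no common successor.
F2: fails — Rmm and Rmp but m and p have no common successor.
F3: ✓.
F4: fails — Rw0w1 and Rw0w2 but w1 and w2 have no common successor.
F5: fails — R11 and R13 but 1 and 3 have no common successor.
Valid on: F3.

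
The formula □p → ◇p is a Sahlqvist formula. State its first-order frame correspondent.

This is the D axiom.
Its frame correspondent is seriality — ∀x ∃y Rxy.

Seriality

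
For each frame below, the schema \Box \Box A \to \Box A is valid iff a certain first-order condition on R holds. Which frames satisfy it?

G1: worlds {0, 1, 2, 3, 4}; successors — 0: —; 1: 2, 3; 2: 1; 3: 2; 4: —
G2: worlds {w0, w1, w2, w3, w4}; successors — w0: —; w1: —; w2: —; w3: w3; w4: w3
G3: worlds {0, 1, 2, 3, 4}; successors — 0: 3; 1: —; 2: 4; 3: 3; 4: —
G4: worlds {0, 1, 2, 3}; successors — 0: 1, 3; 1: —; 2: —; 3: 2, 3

G2

Frame correspondent (Sahlqvist): \forall x \forall y (Rxy \to \exists z (Rxz \wedge Rzy)) — i.e. density.
G1: fails — R32 but no z with R3z and Rz2.
G2: condition met.
G3: fails — R24 but no z with R2z and Rz4.
G4: fails — R01 but no z with R0z and Rz1.
Valid on: G2.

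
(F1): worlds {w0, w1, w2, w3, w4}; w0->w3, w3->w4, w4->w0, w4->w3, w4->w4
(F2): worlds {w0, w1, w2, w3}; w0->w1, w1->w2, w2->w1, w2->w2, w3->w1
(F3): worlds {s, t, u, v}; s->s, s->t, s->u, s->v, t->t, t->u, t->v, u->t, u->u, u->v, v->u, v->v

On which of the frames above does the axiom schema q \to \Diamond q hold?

This is the axiom for reflexivity; its first-order frame correspondent is \forall x Rxx.
(F1): fails — world w0 does not see itself.
(F2): fails — world w0 does not see itself.
(F3): condition met.
Valid on: (F3).

(F3)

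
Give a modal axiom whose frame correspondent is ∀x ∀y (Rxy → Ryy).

A defining formula is □(□p → p) (the T□ axiom).
Suppose □(□p→p) is valid. Take Rxy and set V(p)={w : Ryw}. Then at y, □p holds; since □(□p→p) at x, □p→p at y, so p at y, i.e. Ryy.

□(□p → p)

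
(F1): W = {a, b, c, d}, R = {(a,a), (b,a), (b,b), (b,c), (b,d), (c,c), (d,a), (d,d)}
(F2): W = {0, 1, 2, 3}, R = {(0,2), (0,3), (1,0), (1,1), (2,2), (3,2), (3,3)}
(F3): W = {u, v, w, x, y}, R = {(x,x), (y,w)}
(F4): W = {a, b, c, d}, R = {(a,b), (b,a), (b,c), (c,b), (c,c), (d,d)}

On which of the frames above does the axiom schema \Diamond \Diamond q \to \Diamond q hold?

(F1), (F3)

The schema corresponds to transitivity: \forall x \forall y \forall z (Rxy \wedge Ryz \to Rxz).
(F1): ✓.
(F2): fails — R10 and R02 but not R12.
(F3): ✓.
(F4): fails — Rbc and Rcb but not Rbb.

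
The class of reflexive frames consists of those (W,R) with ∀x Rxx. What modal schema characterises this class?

This is reflexivity; the standard corresponding axiom is T: □s → s.
Suppose □s→s is valid. At any x set V(s)={w : Rxw}. Then □s holds at x, so s holds at x, i.e. Rxx.

□s → s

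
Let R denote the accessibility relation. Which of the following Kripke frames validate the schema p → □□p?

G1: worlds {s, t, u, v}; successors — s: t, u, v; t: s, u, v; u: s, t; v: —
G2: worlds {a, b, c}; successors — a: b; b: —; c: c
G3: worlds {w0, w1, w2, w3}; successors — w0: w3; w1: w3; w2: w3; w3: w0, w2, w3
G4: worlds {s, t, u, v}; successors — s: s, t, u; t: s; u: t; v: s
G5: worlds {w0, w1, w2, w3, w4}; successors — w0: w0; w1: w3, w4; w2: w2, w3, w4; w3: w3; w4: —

The schema corresponds to a generalized confluence (Geach) condition: ∀x ∀z (xR²z → ∃w (x = w ∧ z = w)).
G1: fails — sR²t but s ≠ t.
G2: condition met.
G3: fails — w0R²w2 but w0 ≠ w2.
G4: fails — sR²t but s ≠ t.
G5: fails — w1R²w3 but w1 ≠ w3.
Valid on: G2.

G2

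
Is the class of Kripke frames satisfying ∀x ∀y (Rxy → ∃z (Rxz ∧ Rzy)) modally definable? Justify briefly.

Yes — defined by □□r → □r

This is a Sahlqvist condition; the C4 axiom □□r → □r defines it.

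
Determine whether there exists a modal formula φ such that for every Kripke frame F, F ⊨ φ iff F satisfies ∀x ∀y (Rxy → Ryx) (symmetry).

Yes, by r → □◇r

This is a Sahlqvist condition; the B axiom r → □◇r defines it.
Suppose r→□◇r is valid. Take Rxy and set V(r)={x}. Then r at x, so □◇r at x, so ◇r at y, so some z with Ryz has r; z=x, i.e. Ryx.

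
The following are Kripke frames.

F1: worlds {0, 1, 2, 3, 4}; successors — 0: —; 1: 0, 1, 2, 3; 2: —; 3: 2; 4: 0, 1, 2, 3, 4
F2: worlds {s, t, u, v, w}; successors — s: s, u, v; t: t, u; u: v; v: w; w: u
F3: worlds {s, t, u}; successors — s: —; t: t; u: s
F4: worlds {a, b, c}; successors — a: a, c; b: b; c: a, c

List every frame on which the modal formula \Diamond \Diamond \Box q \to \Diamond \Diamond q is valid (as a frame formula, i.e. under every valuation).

Frame correspondent (Sahlqvist): \forall x \forall y (x R^2 y \to \exists w (yRw \wedge x R^2 w)) — i.e. a generalized confluence (Geach) condition.
F1: fails — 1R²0 but no w with 0Rw and 1R²w.
F2: fails — tR²v but no w* with vRw* and tR²w*.
F3: ✓.
F4: ✓.
Valid on: F3, F4.

F3, F4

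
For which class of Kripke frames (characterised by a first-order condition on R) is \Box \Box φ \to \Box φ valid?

This is the C4 axiom.
It corresponds to density: \forall x \forall y (Rxy \to \exists z (Rxz \wedge Rzy)).

Density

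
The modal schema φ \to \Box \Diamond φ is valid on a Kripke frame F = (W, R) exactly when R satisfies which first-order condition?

symmetry: \forall x \forall y (Rxy \to Ryx)

Suppose φ→□◇φ is valid. Take Rxy and set V(φ)={x}. Then φ at x, so □◇φ at x, so ◇φ at y, so some z with Ryz has φ; z=x, i.e. Ryx.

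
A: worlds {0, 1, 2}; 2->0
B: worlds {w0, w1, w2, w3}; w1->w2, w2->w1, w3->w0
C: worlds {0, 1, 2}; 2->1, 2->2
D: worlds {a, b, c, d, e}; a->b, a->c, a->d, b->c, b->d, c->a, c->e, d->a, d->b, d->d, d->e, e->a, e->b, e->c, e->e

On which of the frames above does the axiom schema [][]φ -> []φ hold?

Frame correspondent (Sahlqvist): forall x forall y (Rxy -> exists z (Rxz & Rzy)) — i.e. density.
A: fails — R20 but no z with R2z and Rz0.
B: fails — Rw1w2 but no z with Rw1z and Rzw2.
C: ✓.
D: fails — Rbc but no z with Rbz and Rzc.

C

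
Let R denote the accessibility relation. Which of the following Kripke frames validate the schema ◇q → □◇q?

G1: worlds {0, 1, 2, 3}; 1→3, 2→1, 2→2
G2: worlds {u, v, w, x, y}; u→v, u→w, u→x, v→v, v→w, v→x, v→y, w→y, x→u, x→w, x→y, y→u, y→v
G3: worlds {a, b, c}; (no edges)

G3

Frame correspondent (Sahlqvist): ∀x ∀y ∀z (Rxy ∧ Rxz → Ryz) — i.e. the Euclidean property.
G1: fails — R13 and R13 but not R33.
G2: fails — Ruw and Ruv but not Rwv.
G3: ✓.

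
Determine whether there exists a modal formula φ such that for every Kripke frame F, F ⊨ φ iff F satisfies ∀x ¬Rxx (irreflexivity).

No — not modally definable

Any modally definable frame class is closed under surjective bounded morphisms.
The 2-cycle (worlds a,b with a→b→a) is irreflexive, and the map sending every world to a single reflexive point • is a surjective bounded morphism (forth: every edge maps to (•,•); back: every world has a successor). So any modal formula valid on the 2-cycle is also valid on the reflexive point, which is not irreflexive.
So no modal formula (or set of formulas) defines exactly the irreflexive frames.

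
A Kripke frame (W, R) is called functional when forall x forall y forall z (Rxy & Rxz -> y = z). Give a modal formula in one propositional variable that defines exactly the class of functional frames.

◇r → □r

This is partial functionality; the standard corresponding axiom is CD: ◇r → □r.
Suppose ◇r→□r is valid. Take Rxy, Rxz and set V(r)={y}. Then ◇r at x, so □r at x, so r at z, i.e. z=y.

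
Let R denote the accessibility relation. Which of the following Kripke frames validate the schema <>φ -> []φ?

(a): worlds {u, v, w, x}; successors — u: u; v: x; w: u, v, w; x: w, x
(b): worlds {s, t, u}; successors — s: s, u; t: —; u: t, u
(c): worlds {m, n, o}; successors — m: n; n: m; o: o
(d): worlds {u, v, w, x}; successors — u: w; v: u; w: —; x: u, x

Frame correspondent (Sahlqvist): forall x forall y forall z (Rxy & Rxz -> y = z) — i.e. partial functionality.
(a): fails — w sees both u and v.
(b): fails — s sees both s and u.
(c): satisfies the condition.
(d): fails — x sees both u and x.

(c)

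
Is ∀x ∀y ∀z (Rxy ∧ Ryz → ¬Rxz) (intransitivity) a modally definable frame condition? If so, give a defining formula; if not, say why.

Not modally definable

Any modally definable frame class is closed under surjective bounded morphisms.
The 5-cycle (worlds 0,1,2,3,4 with 0→1→2→3→4→0) is intransitive. Mapping every world to a single reflexive point • is a surjective bounded morphism; the reflexive point is not intransitive (R••∧R•• but R••).
Hence intransitivity is not modally definable.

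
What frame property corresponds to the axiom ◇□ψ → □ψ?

Equivalently (dual form): ◇ψ → □◇ψ.
Suppose ◇ψ→□◇ψ is valid. Take Rxy, Rxz and set V(ψ)={y}. Then ◇ψ at x, so □◇ψ at x, so ◇ψ at z, so some w with Rzw has ψ; w=y, i.e. Rzy. By symmetry of the argument, Ryz.

the Euclidean property: ∀x ∀y ∀z (Rxy ∧ Rxz → Ryz)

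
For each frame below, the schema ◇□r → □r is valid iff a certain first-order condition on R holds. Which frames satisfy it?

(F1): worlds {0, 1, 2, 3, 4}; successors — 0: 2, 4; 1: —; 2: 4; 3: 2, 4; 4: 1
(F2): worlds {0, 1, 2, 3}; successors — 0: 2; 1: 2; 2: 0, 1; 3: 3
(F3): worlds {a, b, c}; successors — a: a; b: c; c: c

Frame correspondent (Sahlqvist): ∀x ∀y ∀z (Rxy ∧ Rxz → Ryz) — i.e. the Euclidean property.
(F1): fails — R02 and R02 but not R22.
(F2): fails — R02 and R02 but not R22.
(F3): satisfies the condition.
Valid on: (F3).

(F3)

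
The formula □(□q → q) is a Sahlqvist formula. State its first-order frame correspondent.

Shift-reflexivity

This schema is the T□ axiom.
It corresponds to shift-reflexivity: ∀x ∀y (Rxy → Ryy).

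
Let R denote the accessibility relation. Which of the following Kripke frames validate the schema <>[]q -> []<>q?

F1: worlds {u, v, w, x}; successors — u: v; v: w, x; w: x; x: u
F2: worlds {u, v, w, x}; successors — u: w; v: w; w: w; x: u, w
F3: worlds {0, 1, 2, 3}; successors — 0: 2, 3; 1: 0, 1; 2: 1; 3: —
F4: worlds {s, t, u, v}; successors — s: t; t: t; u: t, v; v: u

F2

This is the axiom for convergence; its first-order frame correspondent is forall x forall y forall z (Rxy & Rxz -> exists w (Ryw & Rzw)).
F1: fails — Rvw and Rvx but w and x have no common successor.
F2: ✓.
F3: fails — R02 and R03 but 2 and 3 have no common successor.
F4: fails — Ruv and Rut but v and t have no common successor.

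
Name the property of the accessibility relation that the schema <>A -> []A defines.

partial functionality: forall x forall y forall z (Rxy & Rxz -> y = z)

Suppose ◇A→□A is valid. Take Rxy, Rxz and set V(A)={y}. Then ◇A at x, so □A at x, so A at z, i.e. z=y.
Conversely, on a frame with partial functionality the schema holds at every world under every valuation.
So the correspondent is partial functionality.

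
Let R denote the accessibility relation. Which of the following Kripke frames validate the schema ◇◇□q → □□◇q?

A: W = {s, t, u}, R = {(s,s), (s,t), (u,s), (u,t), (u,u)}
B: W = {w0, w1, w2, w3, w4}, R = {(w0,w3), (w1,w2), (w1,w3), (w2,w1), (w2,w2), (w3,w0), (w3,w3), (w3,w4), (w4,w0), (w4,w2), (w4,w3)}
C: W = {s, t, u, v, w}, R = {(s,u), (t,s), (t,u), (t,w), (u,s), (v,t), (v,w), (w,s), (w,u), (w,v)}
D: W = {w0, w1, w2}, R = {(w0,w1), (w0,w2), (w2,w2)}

The schema corresponds to a generalized confluence (Geach) condition: ∀x ∀y ∀z ((xR²y ∧ xR²z) → ∃w (yRw ∧ zRw)).
A: fails — sR²s, sR²t but no w with sRw and tRw.
B: fails — w1R²w0, w1R²w2 but no w with w0Rw and w2Rw.
C: fails — tR²s, tR²u but no w* with sRw* and uRw*.
D: holds.

D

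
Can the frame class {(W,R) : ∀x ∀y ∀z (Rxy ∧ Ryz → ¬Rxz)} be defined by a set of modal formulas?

No

Modal frame validity is preserved under surjective bounded morphisms.
The 5-cycle (worlds a,b,c,d,e with a→b→c→d→e→a) is intransitive. Mapping every world to a single reflexive point • is a surjective bounded morphism; the reflexive point is not intransitive (R••∧R•• but R••).
So no modal formula (or set of formulas) defines exactly the intransitive frames.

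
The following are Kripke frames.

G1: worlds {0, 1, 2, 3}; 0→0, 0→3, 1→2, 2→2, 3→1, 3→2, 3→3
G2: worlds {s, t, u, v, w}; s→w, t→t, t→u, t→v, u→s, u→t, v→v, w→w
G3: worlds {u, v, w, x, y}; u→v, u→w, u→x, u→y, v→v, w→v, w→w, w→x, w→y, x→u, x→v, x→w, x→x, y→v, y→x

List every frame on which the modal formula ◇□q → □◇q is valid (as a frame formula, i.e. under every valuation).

Frame correspondent (Sahlqvist): ∀x ∀y ∀z (Rxy ∧ Rxz → ∃w (Ryw ∧ Rzw)) — i.e. convergence.
G1: satisfies the condition.
G2: fails — Rtv and Rtu but v and u have no common successor.
G3: satisfies the condition.

G1, G3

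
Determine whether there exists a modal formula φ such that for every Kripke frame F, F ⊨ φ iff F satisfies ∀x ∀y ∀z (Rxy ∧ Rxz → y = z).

Yes, by ◇p → □p

The condition is partial functionality. A defining modal formula is ◇p → □p.
Suppose ◇p→□p is valid. Take Rxy, Rxz and set V(p)={y}. Then ◇p at x, so □p at x, so p at z, i.e. z=y.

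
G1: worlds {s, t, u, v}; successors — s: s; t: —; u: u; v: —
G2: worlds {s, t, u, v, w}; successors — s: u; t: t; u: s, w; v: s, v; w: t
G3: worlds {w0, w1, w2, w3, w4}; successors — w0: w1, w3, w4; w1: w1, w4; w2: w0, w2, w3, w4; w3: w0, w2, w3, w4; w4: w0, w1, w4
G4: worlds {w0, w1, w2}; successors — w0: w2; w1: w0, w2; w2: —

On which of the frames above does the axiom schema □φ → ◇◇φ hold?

The schema corresponds to a generalized confluence (Geach) condition: ∀x ∃w (xRw ∧ xR²w).
G1: fails — at t but no w with tRw and tR²w.
G2: fails — at s but no w* with sRw* and sR²w*.
G3: condition met.
G4: fails — at w0 but no w with w0Rw and w0R²w.

G3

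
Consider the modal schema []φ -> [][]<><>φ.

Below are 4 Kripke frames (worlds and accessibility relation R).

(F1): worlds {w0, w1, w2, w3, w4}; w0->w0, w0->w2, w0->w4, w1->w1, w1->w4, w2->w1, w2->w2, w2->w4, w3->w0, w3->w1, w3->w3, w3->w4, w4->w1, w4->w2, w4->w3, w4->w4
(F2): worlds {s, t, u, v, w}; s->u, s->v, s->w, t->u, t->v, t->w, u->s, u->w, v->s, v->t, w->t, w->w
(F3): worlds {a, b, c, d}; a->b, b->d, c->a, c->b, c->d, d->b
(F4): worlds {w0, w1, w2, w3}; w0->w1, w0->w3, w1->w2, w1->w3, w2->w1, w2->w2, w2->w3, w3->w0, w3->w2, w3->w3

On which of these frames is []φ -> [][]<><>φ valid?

(F1), (F4)

Frame correspondent (Sahlqvist): forall x forall z (x R^2 z -> exists w (xRw & z R^2 w)) — i.e. a generalized confluence (Geach) condition.
(F1): ✓.
(F2): fails — vR²v but no w* with vRw* and vR²w*.
(F3): fails — aR²d but no w with aRw and dR²w.
(F4): ✓.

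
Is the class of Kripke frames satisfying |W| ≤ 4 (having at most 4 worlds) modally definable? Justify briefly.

Any modally definable frame class is closed under disjoint unions.
Any modal formula valid on each of 5 disjoint one-world frames is valid on their disjoint union (validity is preserved under disjoint unions). Each one-world frame has |W|=1≤4, but the union has |W|=5.
Hence having at most 4 worlds is not modally definable.

No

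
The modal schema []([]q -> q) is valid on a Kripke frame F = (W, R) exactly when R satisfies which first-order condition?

This is the T□ axiom.
It corresponds to shift-reflexivity: forall x forall y (Rxy -> Ryy).

shift-reflexivity: forall x forall y (Rxy -> Ryy)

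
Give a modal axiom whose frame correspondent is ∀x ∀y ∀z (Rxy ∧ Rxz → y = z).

The condition is partial functionality. The CD schema ◇r → □r defines it.
Suppose ◇r→□r is valid. Take Rxy, Rxz and set V(r)={y}. Then ◇r at x, so □r at x, so r at z, i.e. z=y.

◇r → □r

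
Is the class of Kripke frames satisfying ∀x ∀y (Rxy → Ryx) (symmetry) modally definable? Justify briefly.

The condition is symmetry. A defining modal formula is p → □◇p.

Yes, by p → □◇p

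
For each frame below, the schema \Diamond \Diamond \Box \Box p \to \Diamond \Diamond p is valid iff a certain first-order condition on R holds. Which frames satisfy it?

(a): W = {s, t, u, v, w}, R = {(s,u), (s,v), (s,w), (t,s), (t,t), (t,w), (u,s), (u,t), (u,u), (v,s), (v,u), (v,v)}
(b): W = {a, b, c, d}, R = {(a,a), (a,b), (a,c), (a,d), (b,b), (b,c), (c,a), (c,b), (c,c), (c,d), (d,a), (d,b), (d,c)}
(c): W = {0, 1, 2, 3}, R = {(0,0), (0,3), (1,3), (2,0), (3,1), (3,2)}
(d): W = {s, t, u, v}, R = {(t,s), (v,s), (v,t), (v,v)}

(b)

The schema corresponds to a generalized confluence (Geach) condition: \forall x \forall y (x R^2 y \to \exists w (y R^2 w \wedge x R^2 w)).
(a): fails — tR²w but no w* with wR²w* and tR²w*.
(b): condition met.
(c): fails — 1R²2 but no w with 2R²w and 1R²w.
(d): fails — vR²s but no w with sR²w and vR²w.
Valid on: (b).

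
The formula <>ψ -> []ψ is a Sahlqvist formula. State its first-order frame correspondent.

Partial functionality

Suppose ◇ψ→□ψ is valid. Take Rxy, Rxz and set V(ψ)={y}. Then ◇ψ at x, so □ψ at x, so ψ at z, i.e. z=y.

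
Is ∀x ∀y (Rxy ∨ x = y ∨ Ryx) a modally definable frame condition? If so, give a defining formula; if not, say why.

If a class were modally definable it would be closed under disjoint unions (Goldblatt–Thomason).
Take 3 disjoint single-world reflexive frames: each is trivially connected, but their disjoint union has 3 worlds with no edge between distinct components, so it is not connected.
So no modal formula (or set of formulas) defines exactly the connected frames.

No — not modally definable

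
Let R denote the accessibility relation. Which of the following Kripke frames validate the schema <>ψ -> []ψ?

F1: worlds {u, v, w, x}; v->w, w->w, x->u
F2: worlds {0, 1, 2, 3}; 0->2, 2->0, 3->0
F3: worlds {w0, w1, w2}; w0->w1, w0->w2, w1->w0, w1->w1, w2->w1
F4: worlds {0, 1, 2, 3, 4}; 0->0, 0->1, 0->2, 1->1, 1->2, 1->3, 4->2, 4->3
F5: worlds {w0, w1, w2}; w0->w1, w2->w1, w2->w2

F1, F2

Frame correspondent (Sahlqvist): forall x forall y forall z (Rxy & Rxz -> y = z) — i.e. partial functionality.
F1: holds.
F2: holds.
F3: fails — w0 sees both w1 and w2.
F4: fails — 0 sees both 0 and 1.
F5: fails — w2 sees both w1 and w2.
Valid on: F1, F2.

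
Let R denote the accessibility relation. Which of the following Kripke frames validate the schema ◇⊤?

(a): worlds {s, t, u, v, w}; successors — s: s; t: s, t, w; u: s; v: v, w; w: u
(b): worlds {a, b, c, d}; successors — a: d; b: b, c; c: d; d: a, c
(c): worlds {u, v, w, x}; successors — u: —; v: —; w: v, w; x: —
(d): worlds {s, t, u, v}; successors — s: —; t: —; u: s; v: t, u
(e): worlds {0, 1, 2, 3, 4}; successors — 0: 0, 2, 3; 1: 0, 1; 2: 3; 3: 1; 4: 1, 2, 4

This is the axiom for seriality; its first-order frame correspondent is ∀x ∃y Rxy.
(a): ✓.
(b): ✓.
(c): fails — world u has no successor.
(d): fails — world s has no successor.
(e): ✓.

(a), (b), (e)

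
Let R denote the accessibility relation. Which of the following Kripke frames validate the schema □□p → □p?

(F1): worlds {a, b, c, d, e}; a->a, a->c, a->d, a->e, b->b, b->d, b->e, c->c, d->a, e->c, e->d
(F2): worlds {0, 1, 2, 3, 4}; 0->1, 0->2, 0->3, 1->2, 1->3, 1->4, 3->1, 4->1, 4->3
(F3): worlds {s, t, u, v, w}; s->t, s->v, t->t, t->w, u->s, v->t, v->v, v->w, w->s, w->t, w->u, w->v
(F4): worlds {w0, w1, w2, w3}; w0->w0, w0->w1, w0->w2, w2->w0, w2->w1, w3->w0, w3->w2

Frame correspondent (Sahlqvist): ∀x ∀y (Rxy → ∃z (Rxz ∧ Rzy)) — i.e. density.
(F1): fails — Red but no z with Rez and Rzd.
(F2): fails — R12 but no z with R1z and Rz2.
(F3): fails — Rwu but no z with Rwz and Rzu.
(F4): holds.

(F4)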